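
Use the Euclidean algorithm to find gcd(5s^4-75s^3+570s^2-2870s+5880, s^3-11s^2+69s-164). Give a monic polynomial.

s-4

By polynomial division,
  5s^4-75s^3+570s^2-2870s+5880 = (5s-20)(s^3-11s^2+69s-164) + (5s^2-670s+2600)
  s^3-11s^2+69s-164 = ((1/5)s+123/5)(5s^2-670s+2600) + (16031s-64124)
  5s^2-670s+2600 = ((5/16031)s-650/16031)(16031s-64124) + (0)
Last nonzero remainder: 16031s-64124. Dividing through by 16031 gives the monic gcd s-4.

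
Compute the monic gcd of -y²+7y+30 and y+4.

Euclidean algorithm in ℚ[y]:
  -y²+7y+30 = (-y+11)(y+4) + (-14)
  y+4 = (-(1/14)y-2/7)(-14) + (0)
The last nonzero remainder is the constant -14, so the polynomials are coprime and gcd = 1.

1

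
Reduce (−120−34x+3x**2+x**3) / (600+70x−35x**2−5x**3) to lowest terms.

Apply the Euclidean algorithm:
  x**3+3x**2−34x−120 = (−1/5)(−5x**3−35x**2+70x+600) + (−4x**2−20x)
  −5x**3−35x**2+70x+600 = ((5/4)x+5/2)(−4x**2−20x) + (120x+600)
  −4x**2−20x = (−(1/30)x)(120x+600) + (0)
Last nonzero remainder: 120x+600. Dividing through by 120 gives the monic gcd x+5.
Cancel x+5 from numerator and denominator to get the reduced form.

(24+2x−x**2)/(−120+10x+5x**2)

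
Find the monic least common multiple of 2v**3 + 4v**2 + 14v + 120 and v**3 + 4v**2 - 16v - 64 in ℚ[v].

By polynomial division,
  2v**3 + 4v**2 + 14v + 120 = (2)(v**3 + 4v**2 - 16v - 64) + (-4v**2 + 46v + 248)
  v**3 + 4v**2 - 16v - 64 = (-(1/4)v - 31/8)(-4v**2 + 46v + 248) + ((897/4)v + 897)
  -4v**2 + 46v + 248 = (-(16/897)v + 248/897)((897/4)v + 897) + (0)
Last nonzero remainder: (897/4)v + 897. Dividing through by 897/4 gives the monic gcd v + 4.
Then lcm(f, g) = f·g / gcd(f, g); expanding and making the result monic gives the answer.

v**5 + 2v**4 - 9v**3 + 28v**2 - 112v - 960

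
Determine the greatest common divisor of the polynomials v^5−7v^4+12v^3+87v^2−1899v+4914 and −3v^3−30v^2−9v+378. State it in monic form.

v^2+3v−18

By polynomial division,
  v^5−7v^4+12v^3+87v^2−1899v+4914 = (−(1/3)v^2+(17/3)v−179/3)(−3v^3−30v^2−9v+378) + (−1526v^2−4578v+27468)
  −3v^3−30v^2−9v+378 = ((3/1526)v+3/218)(−1526v^2−4578v+27468) + (0)
Last nonzero remainder: −1526v^2−4578v+27468. Dividing through by −1526 gives the monic gcd v^2+3v−18.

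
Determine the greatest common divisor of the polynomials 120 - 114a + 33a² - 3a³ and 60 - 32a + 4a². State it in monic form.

-5 + a

Apply the Euclidean algorithm:
  -3a³ + 33a² - 114a + 120 = (-(3/4)a + 9/4)(4a² - 32a + 60) + (3a - 15)
  4a² - 32a + 60 = ((4/3)a - 4)(3a - 15) + (0)
Last nonzero remainder: 3a - 15. Dividing through by 3 gives the monic gcd a - 5.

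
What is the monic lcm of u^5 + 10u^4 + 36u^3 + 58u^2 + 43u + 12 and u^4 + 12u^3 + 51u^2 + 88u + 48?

Repeated division with remainder:
  u^5 + 10u^4 + 36u^3 + 58u^2 + 43u + 12 = (u - 2)(u^4 + 12u^3 + 51u^2 + 88u + 48) + (9u^3 + 72u^2 + 171u + 108)
  u^4 + 12u^3 + 51u^2 + 88u + 48 = ((1/9)u + 4/9)(9u^3 + 72u^2 + 171u + 108) + (0)
Last nonzero remainder: 9u^3 + 72u^2 + 171u + 108. Dividing through by 9 gives the monic gcd u^3 + 8u^2 + 19u + 12.
Then lcm(f, g) = f·g / gcd(f, g); expanding and making the result monic gives the answer.

u^6 + 14u^5 + 76u^4 + 202u^3 + 275u^2 + 184u + 48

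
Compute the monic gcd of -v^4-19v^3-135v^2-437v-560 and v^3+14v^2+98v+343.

v+7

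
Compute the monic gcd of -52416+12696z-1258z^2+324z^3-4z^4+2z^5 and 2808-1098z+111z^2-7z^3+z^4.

-468+105z-z^2+z^3

By polynomial division,
  2z^5-4z^4+324z^3-1258z^2+12696z-52416 = (2z+10)(z^4-7z^3+111z^2-1098z+2808) + (172z^3-172z^2+18060z-80496)
  z^4-7z^3+111z^2-1098z+2808 = ((1/172)z-3/86)(172z^3-172z^2+18060z-80496) + (0)
Last nonzero remainder: 172z^3-172z^2+18060z-80496. Dividing through by 172 gives the monic gcd z^3-z^2+105z-468.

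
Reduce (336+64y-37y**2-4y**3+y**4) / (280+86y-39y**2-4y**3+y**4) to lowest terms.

(12+7y+y**2)/(10+7y+y**2)

Apply the Euclidean algorithm:
  y**4-4y**3-37y**2+64y+336 = (y**4-4y**3-39y**2+86y+280) + (2y**2-22y+56)
  y**4-4y**3-39y**2+86y+280 = ((1/2)y**2+(7/2)y+5)(2y**2-22y+56) + (0)
Last nonzero remainder: 2y**2-22y+56. Dividing through by 2 gives the monic gcd y**2-11y+28.
Cancel y**2-11y+28 from numerator and denominator to get the reduced form.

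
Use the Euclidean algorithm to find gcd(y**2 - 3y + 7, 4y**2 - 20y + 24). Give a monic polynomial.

1

Euclidean algorithm in ℚ[y]:
  y**2 - 3y + 7 = (1/4)(4y**2 - 20y + 24) + (2y + 1)
  4y**2 - 20y + 24 = (2y - 11)(2y + 1) + (35)
  2y + 1 = ((2/35)y + 1/35)(35) + (0)
The last nonzero remainder is the constant 35, so the polynomials are coprime and gcd = 1.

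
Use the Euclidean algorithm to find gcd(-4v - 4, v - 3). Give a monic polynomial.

1

Euclidean algorithm in ℚ[v]:
  -4v - 4 = (-4)(v - 3) + (-16)
  v - 3 = (-(1/16)v + 3/16)(-16) + (0)
The last nonzero remainder is the constant -16, so the polynomials are coprime and gcd = 1.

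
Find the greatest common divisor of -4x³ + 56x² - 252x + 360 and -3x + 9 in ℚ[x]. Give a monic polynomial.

Repeated division with remainder:
  -4x³ + 56x² - 252x + 360 = ((4/3)x² - (44/3)x + 40)(-3x + 9) + (0)
Last nonzero remainder: -3x + 9. Dividing through by -3 gives the monic gcd x - 3.

x - 3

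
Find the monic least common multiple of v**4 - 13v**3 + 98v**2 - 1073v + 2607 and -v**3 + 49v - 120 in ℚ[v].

By polynomial division,
  v**4 - 13v**3 + 98v**2 - 1073v + 2607 = (-v + 13)(-v**3 + 49v - 120) + (147v**2 - 1830v + 4167)
  -v**3 + 49v - 120 = (-(1/147)v - 610/7203)(147v**2 - 1830v + 4167) + (-(186390/2401)v + 559170/2401)
  147v**2 - 1830v + 4167 = (-(117649/62130)v + 1111663/62130)(-(186390/2401)v + 559170/2401) + (0)
Last nonzero remainder: -(186390/2401)v + 559170/2401. Dividing through by -186390/2401 gives the monic gcd v - 3.
Then lcm(f, g) = f·g / gcd(f, g); expanding and making the result monic gives the answer.

v**6 - 10v**5 + 19v**4 - 259v**3 - 4532v**2 + 50741v - 104280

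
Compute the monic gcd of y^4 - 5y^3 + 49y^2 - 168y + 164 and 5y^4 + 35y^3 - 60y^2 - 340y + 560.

Euclidean algorithm in ℚ[y]:
  y^4 - 5y^3 + 49y^2 - 168y + 164 = (1/5)(5y^4 + 35y^3 - 60y^2 - 340y + 560) + (-12y^3 + 61y^2 - 100y + 52)
  5y^4 + 35y^3 - 60y^2 - 340y + 560 = (-(5/12)y - 725/144)(-12y^3 + 61y^2 - 100y + 52) + ((29585/144)y^2 - (29585/36)y + 29585/36)
  -12y^3 + 61y^2 - 100y + 52 = (-(1728/29585)y + 1872/29585)((29585/144)y^2 - (29585/36)y + 29585/36) + (0)
Last nonzero remainder: (29585/144)y^2 - (29585/36)y + 29585/36. Dividing through by 29585/144 gives the monic gcd y^2 - 4y + 4.

y^2 - 4y + 4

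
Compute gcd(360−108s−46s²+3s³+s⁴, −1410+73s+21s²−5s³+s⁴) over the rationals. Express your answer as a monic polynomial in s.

−30−s+s²

Apply the Euclidean algorithm:
  s⁴+3s³−46s²−108s+360 = (s⁴−5s³+21s²+73s−1410) + (8s³−67s²−181s+1770)
  s⁴−5s³+21s²+73s−1410 = ((1/8)s+27/64)(8s³−67s²−181s+1770) + ((4601/64)s²−(4601/64)s−69015/32)
  8s³−67s²−181s+1770 = ((512/4601)s−3776/4601)((4601/64)s²−(4601/64)s−69015/32) + (0)
Last nonzero remainder: (4601/64)s²−(4601/64)s−69015/32. Dividing through by 4601/64 gives the monic gcd s²−s−30.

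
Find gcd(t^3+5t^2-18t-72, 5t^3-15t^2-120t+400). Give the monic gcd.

Euclidean algorithm in ℚ[t]:
  t^3+5t^2-18t-72 = (1/5)(5t^3-15t^2-120t+400) + (8t^2+6t-152)
  5t^3-15t^2-120t+400 = ((5/8)t-75/32)(8t^2+6t-152) + (-(175/16)t+175/4)
  8t^2+6t-152 = (-(128/175)t-608/175)(-(175/16)t+175/4) + (0)
Last nonzero remainder: -(175/16)t+175/4. Dividing through by -175/16 gives the monic gcd t-4.

t-4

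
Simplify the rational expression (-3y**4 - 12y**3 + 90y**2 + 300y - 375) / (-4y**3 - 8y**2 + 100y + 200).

(3y**2 + 12y - 15)/(4y + 8)

Apply the Euclidean algorithm:
  -3y**4 - 12y**3 + 90y**2 + 300y - 375 = ((3/4)y + 3/2)(-4y**3 - 8y**2 + 100y + 200) + (27y**2 - 675)
  -4y**3 - 8y**2 + 100y + 200 = (-(4/27)y - 8/27)(27y**2 - 675) + (0)
Last nonzero remainder: 27y**2 - 675. Dividing through by 27 gives the monic gcd y**2 - 25.
Cancel y**2 - 25 from numerator and denominator to get the reduced form.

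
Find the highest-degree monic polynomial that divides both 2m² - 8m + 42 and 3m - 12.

Euclidean algorithm in ℚ[m]:
  2m² - 8m + 42 = ((2/3)m)(3m - 12) + (42)
  3m - 12 = ((1/14)m - 2/7)(42) + (0)
The last nonzero remainder is the constant 42, so the polynomials are coprime and gcd = 1.

1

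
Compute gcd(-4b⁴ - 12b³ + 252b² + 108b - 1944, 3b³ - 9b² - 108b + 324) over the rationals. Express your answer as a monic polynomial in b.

b² - 9b + 18

Euclidean algorithm in ℚ[b]:
  -4b⁴ - 12b³ + 252b² + 108b - 1944 = (-(4/3)b - 8)(3b³ - 9b² - 108b + 324) + (36b² - 324b + 648)
  3b³ - 9b² - 108b + 324 = ((1/12)b + 1/2)(36b² - 324b + 648) + (0)
Last nonzero remainder: 36b² - 324b + 648. Dividing through by 36 gives the monic gcd b² - 9b + 18.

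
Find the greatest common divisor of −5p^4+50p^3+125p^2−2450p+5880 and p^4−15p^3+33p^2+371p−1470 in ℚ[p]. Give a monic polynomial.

p^2−13p+42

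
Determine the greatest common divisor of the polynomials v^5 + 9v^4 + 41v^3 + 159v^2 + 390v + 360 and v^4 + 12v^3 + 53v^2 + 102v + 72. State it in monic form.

v^3 + 9v^2 + 26v + 24

Repeated division with remainder:
  v^5 + 9v^4 + 41v^3 + 159v^2 + 390v + 360 = (v - 3)(v^4 + 12v^3 + 53v^2 + 102v + 72) + (24v^3 + 216v^2 + 624v + 576)
  v^4 + 12v^3 + 53v^2 + 102v + 72 = ((1/24)v + 1/8)(24v^3 + 216v^2 + 624v + 576) + (0)
Last nonzero remainder: 24v^3 + 216v^2 + 624v + 576. Dividing through by 24 gives the monic gcd v^3 + 9v^2 + 26v + 24.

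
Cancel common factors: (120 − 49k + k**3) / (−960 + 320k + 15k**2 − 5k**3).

Apply the Euclidean algorithm:
  k**3 − 49k + 120 = (−1/5)(−5k**3 + 15k**2 + 320k − 960) + (3k**2 + 15k − 72)
  −5k**3 + 15k**2 + 320k − 960 = (−(5/3)k + 40/3)(3k**2 + 15k − 72) + (0)
Last nonzero remainder: 3k**2 + 15k − 72. Dividing through by 3 gives the monic gcd k**2 + 5k − 24.
Cancel k**2 + 5k − 24 from numerator and denominator to get the reduced form.

(5 − k)/(−40 + 5k)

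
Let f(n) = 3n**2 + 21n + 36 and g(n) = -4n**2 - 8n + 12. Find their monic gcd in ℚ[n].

n + 3

By polynomial division,
  3n**2 + 21n + 36 = (-3/4)(-4n**2 - 8n + 12) + (15n + 45)
  -4n**2 - 8n + 12 = (-(4/15)n + 4/15)(15n + 45) + (0)
Last nonzero remainder: 15n + 45. Dividing through by 15 gives the monic gcd n + 3.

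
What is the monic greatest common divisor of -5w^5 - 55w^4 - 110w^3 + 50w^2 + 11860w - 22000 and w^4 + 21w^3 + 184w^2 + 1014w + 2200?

Apply the Euclidean algorithm:
  -5w^5 - 55w^4 - 110w^3 + 50w^2 + 11860w - 22000 = (-5w + 50)(w^4 + 21w^3 + 184w^2 + 1014w + 2200) + (-240w^3 - 4080w^2 - 27840w - 132000)
  w^4 + 21w^3 + 184w^2 + 1014w + 2200 = (-(1/240)w - 1/60)(-240w^3 - 4080w^2 - 27840w - 132000) + (0)
Last nonzero remainder: -240w^3 - 4080w^2 - 27840w - 132000. Dividing through by -240 gives the monic gcd w^3 + 17w^2 + 116w + 550.

w^3 + 17w^2 + 116w + 550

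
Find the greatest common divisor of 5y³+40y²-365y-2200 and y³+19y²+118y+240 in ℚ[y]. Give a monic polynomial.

Repeated division with remainder:
  5y³+40y²-365y-2200 = (5)(y³+19y²+118y+240) + (-55y²-955y-3400)
  y³+19y²+118y+240 = (-(1/55)y-18/605)(-55y²-955y-3400) + ((3360/121)y+16800/121)
  -55y²-955y-3400 = (-(1331/672)y-2057/84)((3360/121)y+16800/121) + (0)
Last nonzero remainder: (3360/121)y+16800/121. Dividing through by 3360/121 gives the monic gcd y+5.

y+5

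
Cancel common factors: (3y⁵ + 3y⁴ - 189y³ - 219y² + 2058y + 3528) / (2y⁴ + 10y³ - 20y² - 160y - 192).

Euclidean algorithm in ℚ[y]:
  3y⁵ + 3y⁴ - 189y³ - 219y² + 2058y + 3528 = ((3/2)y - 6)(2y⁴ + 10y³ - 20y² - 160y - 192) + (-99y³ - 99y² + 1386y + 2376)
  2y⁴ + 10y³ - 20y² - 160y - 192 = (-(2/99)y - 8/99)(-99y³ - 99y² + 1386y + 2376) + (0)
Last nonzero remainder: -99y³ - 99y² + 1386y + 2376. Dividing through by -99 gives the monic gcd y³ + y² - 14y - 24.
Cancel y³ + y² - 14y - 24 from numerator and denominator to get the reduced form.

(3y² - 147)/(2y + 8)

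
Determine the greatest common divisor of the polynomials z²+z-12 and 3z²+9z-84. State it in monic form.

1

Apply the Euclidean algorithm:
  z²+z-12 = (1/3)(3z²+9z-84) + (-2z+16)
  3z²+9z-84 = (-(3/2)z-33/2)(-2z+16) + (180)
  -2z+16 = (-(1/90)z+4/45)(180) + (0)
The last nonzero remainder is the constant 180, so the polynomials are coprime and gcd = 1.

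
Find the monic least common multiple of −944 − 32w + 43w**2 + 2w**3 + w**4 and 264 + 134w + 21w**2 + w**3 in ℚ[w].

−62304 − 18160w + 1350w**2 + 831w**3 + 143w**4 + 19w**5 + w**6

Apply the Euclidean algorithm:
  w**4 + 2w**3 + 43w**2 − 32w − 944 = (w − 19)(w**3 + 21w**2 + 134w + 264) + (308w**2 + 2250w + 4072)
  w**3 + 21w**2 + 134w + 264 = ((1/308)w + 2109/47432)(308w**2 + 2250w + 4072) + ((491775/23716)w + 491775/5929)
  308w**2 + 2250w + 4072 = ((7304528/491775)w + 24142888/491775)((491775/23716)w + 491775/5929) + (0)
Last nonzero remainder: (491775/23716)w + 491775/5929. Dividing through by 491775/23716 gives the monic gcd w + 4.
Then lcm(f, g) = f·g / gcd(f, g); expanding and making the result monic gives the answer.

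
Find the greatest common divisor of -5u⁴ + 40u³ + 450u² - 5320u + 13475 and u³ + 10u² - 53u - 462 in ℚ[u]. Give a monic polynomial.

u² + 4u - 77

Repeated division with remainder:
  -5u⁴ + 40u³ + 450u² - 5320u + 13475 = (-5u + 90)(u³ + 10u² - 53u - 462) + (-715u² - 2860u + 55055)
  u³ + 10u² - 53u - 462 = (-(1/715)u - 6/715)(-715u² - 2860u + 55055) + (0)
Last nonzero remainder: -715u² - 2860u + 55055. Dividing through by -715 gives the monic gcd u² + 4u - 77.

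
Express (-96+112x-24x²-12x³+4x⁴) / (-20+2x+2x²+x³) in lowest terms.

Apply the Euclidean algorithm:
  4x⁴-12x³-24x²+112x-96 = (4x-20)(x³+2x²+2x-20) + (8x²+232x-496)
  x³+2x²+2x-20 = ((1/8)x-27/8)(8x²+232x-496) + (847x-1694)
  8x²+232x-496 = ((8/847)x+248/847)(847x-1694) + (0)
Last nonzero remainder: 847x-1694. Dividing through by 847 gives the monic gcd x-2.
Cancel x-2 from numerator and denominator to get the reduced form.

(48-32x-4x²+4x³)/(10+4x+x²)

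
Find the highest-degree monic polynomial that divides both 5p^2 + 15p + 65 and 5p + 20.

Repeated division with remainder:
  5p^2 + 15p + 65 = (p − 1)(5p + 20) + (85)
  5p + 20 = ((1/17)p + 4/17)(85) + (0)
The last nonzero remainder is the constant 85, so the polynomials are coprime and gcd = 1.

1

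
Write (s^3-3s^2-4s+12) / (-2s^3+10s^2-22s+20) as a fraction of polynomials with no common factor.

(-s^2+s+6)/(2s^2-6s+10)

By polynomial division,
  s^3-3s^2-4s+12 = (-1/2)(-2s^3+10s^2-22s+20) + (2s^2-15s+22)
  -2s^3+10s^2-22s+20 = (-s-5/2)(2s^2-15s+22) + (-(75/2)s+75)
  2s^2-15s+22 = (-(4/75)s+22/75)(-(75/2)s+75) + (0)
Last nonzero remainder: -(75/2)s+75. Dividing through by -75/2 gives the monic gcd s-2.
Cancel s-2 from numerator and denominator to get the reduced form.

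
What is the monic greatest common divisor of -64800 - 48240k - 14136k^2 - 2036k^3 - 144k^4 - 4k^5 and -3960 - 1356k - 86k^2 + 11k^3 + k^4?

360 + 156k + 22k^2 + k^3

Euclidean algorithm in ℚ[k]:
  -4k^5 - 144k^4 - 2036k^3 - 14136k^2 - 48240k - 64800 = (-4k - 100)(k^4 + 11k^3 - 86k^2 - 1356k - 3960) + (-1280k^3 - 28160k^2 - 199680k - 460800)
  k^4 + 11k^3 - 86k^2 - 1356k - 3960 = (-(1/1280)k + 11/1280)(-1280k^3 - 28160k^2 - 199680k - 460800) + (0)
Last nonzero remainder: -1280k^3 - 28160k^2 - 199680k - 460800. Dividing through by -1280 gives the monic gcd k^3 + 22k^2 + 156k + 360.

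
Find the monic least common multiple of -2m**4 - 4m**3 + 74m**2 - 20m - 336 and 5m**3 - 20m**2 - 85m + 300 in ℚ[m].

Apply the Euclidean algorithm:
  -2m**4 - 4m**3 + 74m**2 - 20m - 336 = (-(2/5)m - 12/5)(5m**3 - 20m**2 - 85m + 300) + (-8m**2 - 104m + 384)
  5m**3 - 20m**2 - 85m + 300 = (-(5/8)m + 85/8)(-8m**2 - 104m + 384) + (1260m - 3780)
  -8m**2 - 104m + 384 = (-(2/315)m - 32/315)(1260m - 3780) + (0)
Last nonzero remainder: 1260m - 3780. Dividing through by 1260 gives the monic gcd m - 3.
Then lcm(f, g) = f·g / gcd(f, g); expanding and making the result monic gives the answer.

m**6 + m**5 - 59m**4 + 7m**3 + 898m**2 - 368m - 3360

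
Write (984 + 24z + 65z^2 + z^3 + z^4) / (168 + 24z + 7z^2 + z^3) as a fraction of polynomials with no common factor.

(41 + z + z^2)/(7 + z)

Repeated division with remainder:
  z^4 + z^3 + 65z^2 + 24z + 984 = (z - 6)(z^3 + 7z^2 + 24z + 168) + (83z^2 + 1992)
  z^3 + 7z^2 + 24z + 168 = ((1/83)z + 7/83)(83z^2 + 1992) + (0)
Last nonzero remainder: 83z^2 + 1992. Dividing through by 83 gives the monic gcd z^2 + 24.
Cancel z^2 + 24 from numerator and denominator to get the reduced form.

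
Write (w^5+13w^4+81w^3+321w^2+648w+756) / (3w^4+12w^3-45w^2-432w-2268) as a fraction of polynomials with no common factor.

(w^2+3w+6)/(3w-18)

Repeated division with remainder:
  w^5+13w^4+81w^3+321w^2+648w+756 = ((1/3)w+3)(3w^4+12w^3-45w^2-432w-2268) + (60w^3+600w^2+2700w+7560)
  3w^4+12w^3-45w^2-432w-2268 = ((1/20)w-3/10)(60w^3+600w^2+2700w+7560) + (0)
Last nonzero remainder: 60w^3+600w^2+2700w+7560. Dividing through by 60 gives the monic gcd w^3+10w^2+45w+126.
Cancel w^3+10w^2+45w+126 from numerator and denominator to get the reduced form.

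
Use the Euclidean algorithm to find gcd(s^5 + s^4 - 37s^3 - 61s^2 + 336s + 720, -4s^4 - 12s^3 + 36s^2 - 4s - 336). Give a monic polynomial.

s^2 + 7s + 12

Repeated division with remainder:
  s^5 + s^4 - 37s^3 - 61s^2 + 336s + 720 = (-(1/4)s + 1/2)(-4s^4 - 12s^3 + 36s^2 - 4s - 336) + (-22s^3 - 80s^2 + 254s + 888)
  -4s^4 - 12s^3 + 36s^2 - 4s - 336 = ((2/11)s - 14/121)(-22s^3 - 80s^2 + 254s + 888) + (-(2352/121)s^2 - (16464/121)s - 28224/121)
  -22s^3 - 80s^2 + 254s + 888 = ((1331/1176)s - 4477/1176)(-(2352/121)s^2 - (16464/121)s - 28224/121) + (0)
Last nonzero remainder: -(2352/121)s^2 - (16464/121)s - 28224/121. Dividing through by -2352/121 gives the monic gcd s^2 + 7s + 12.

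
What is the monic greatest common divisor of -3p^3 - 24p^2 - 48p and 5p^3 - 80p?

Apply the Euclidean algorithm:
  -3p^3 - 24p^2 - 48p = (-3/5)(5p^3 - 80p) + (-24p^2 - 96p)
  5p^3 - 80p = (-(5/24)p + 5/6)(-24p^2 - 96p) + (0)
Last nonzero remainder: -24p^2 - 96p. Dividing through by -24 gives the monic gcd p^2 + 4p.

p^2 + 4p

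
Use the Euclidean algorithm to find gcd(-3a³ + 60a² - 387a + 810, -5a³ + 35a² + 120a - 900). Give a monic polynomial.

a - 6

Apply the Euclidean algorithm:
  -3a³ + 60a² - 387a + 810 = (3/5)(-5a³ + 35a² + 120a - 900) + (39a² - 459a + 1350)
  -5a³ + 35a² + 120a - 900 = (-(5/39)a - 310/507)(39a² - 459a + 1350) + ((2100/169)a - 12600/169)
  39a² - 459a + 1350 = ((2197/700)a - 507/28)((2100/169)a - 12600/169) + (0)
Last nonzero remainder: (2100/169)a - 12600/169. Dividing through by 2100/169 gives the monic gcd a - 6.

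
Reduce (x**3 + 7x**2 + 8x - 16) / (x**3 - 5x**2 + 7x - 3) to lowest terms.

Euclidean algorithm in ℚ[x]:
  x**3 + 7x**2 + 8x - 16 = (x**3 - 5x**2 + 7x - 3) + (12x**2 + x - 13)
  x**3 - 5x**2 + 7x - 3 = ((1/12)x - 61/144)(12x**2 + x - 13) + ((1225/144)x - 1225/144)
  12x**2 + x - 13 = ((1728/1225)x + 1872/1225)((1225/144)x - 1225/144) + (0)
Last nonzero remainder: (1225/144)x - 1225/144. Dividing through by 1225/144 gives the monic gcd x - 1.
Cancel x - 1 from numerator and denominator to get the reduced form.

(x**2 + 8x + 16)/(x**2 - 4x + 3)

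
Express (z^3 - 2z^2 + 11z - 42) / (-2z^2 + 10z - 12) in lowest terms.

(-z^2 - z - 14)/(2z - 4)

Apply the Euclidean algorithm:
  z^3 - 2z^2 + 11z - 42 = (-(1/2)z - 3/2)(-2z^2 + 10z - 12) + (20z - 60)
  -2z^2 + 10z - 12 = (-(1/10)z + 1/5)(20z - 60) + (0)
Last nonzero remainder: 20z - 60. Dividing through by 20 gives the monic gcd z - 3.
Cancel z - 3 from numerator and denominator to get the reduced form.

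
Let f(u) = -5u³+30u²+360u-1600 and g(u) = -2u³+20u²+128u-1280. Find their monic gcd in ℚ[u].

u²-2u-80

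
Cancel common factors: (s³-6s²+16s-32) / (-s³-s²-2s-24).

Euclidean algorithm in ℚ[s]:
  s³-6s²+16s-32 = (-1)(-s³-s²-2s-24) + (-7s²+14s-56)
  -s³-s²-2s-24 = ((1/7)s+3/7)(-7s²+14s-56) + (0)
Last nonzero remainder: -7s²+14s-56. Dividing through by -7 gives the monic gcd s²-2s+8.
Cancel s²-2s+8 from numerator and denominator to get the reduced form.

(-s+4)/(s+3)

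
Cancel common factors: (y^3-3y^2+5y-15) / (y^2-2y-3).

(y^2+5)/(y+1)

Euclidean algorithm in ℚ[y]:
  y^3-3y^2+5y-15 = (y-1)(y^2-2y-3) + (6y-18)
  y^2-2y-3 = ((1/6)y+1/6)(6y-18) + (0)
Last nonzero remainder: 6y-18. Dividing through by 6 gives the monic gcd y-3.
Cancel y-3 from numerator and denominator to get the reduced form.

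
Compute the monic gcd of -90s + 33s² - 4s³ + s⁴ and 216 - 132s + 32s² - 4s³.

-3 + s

Euclidean algorithm in ℚ[s]:
  s⁴ - 4s³ + 33s² - 90s = (-(1/4)s - 1)(-4s³ + 32s² - 132s + 216) + (32s² - 168s + 216)
  -4s³ + 32s² - 132s + 216 = (-(1/8)s + 11/32)(32s² - 168s + 216) + (-(189/4)s + 567/4)
  32s² - 168s + 216 = (-(128/189)s + 32/21)(-(189/4)s + 567/4) + (0)
Last nonzero remainder: -(189/4)s + 567/4. Dividing through by -189/4 gives the monic gcd s - 3.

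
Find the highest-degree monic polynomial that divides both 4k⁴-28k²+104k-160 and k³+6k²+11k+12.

k+4

By polynomial division,
  4k⁴-28k²+104k-160 = (4k-24)(k³+6k²+11k+12) + (72k²+320k+128)
  k³+6k²+11k+12 = ((1/72)k+7/324)(72k²+320k+128) + ((187/81)k+748/81)
  72k²+320k+128 = ((5832/187)k+2592/187)((187/81)k+748/81) + (0)
Last nonzero remainder: (187/81)k+748/81. Dividing through by 187/81 gives the monic gcd k+4.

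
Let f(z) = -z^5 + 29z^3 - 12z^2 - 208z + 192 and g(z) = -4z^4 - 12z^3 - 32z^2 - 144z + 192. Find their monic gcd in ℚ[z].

z^2 + 3z - 4

Apply the Euclidean algorithm:
  -z^5 + 29z^3 - 12z^2 - 208z + 192 = ((1/4)z - 3/4)(-4z^4 - 12z^3 - 32z^2 - 144z + 192) + (28z^3 - 364z + 336)
  -4z^4 - 12z^3 - 32z^2 - 144z + 192 = (-(1/7)z - 3/7)(28z^3 - 364z + 336) + (-84z^2 - 252z + 336)
  28z^3 - 364z + 336 = (-(1/3)z + 1)(-84z^2 - 252z + 336) + (0)
Last nonzero remainder: -84z^2 - 252z + 336. Dividing through by -84 gives the monic gcd z^2 + 3z - 4.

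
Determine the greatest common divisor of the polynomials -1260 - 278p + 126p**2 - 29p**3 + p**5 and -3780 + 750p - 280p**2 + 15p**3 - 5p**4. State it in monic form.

18 - 4p + p**2

Apply the Euclidean algorithm:
  p**5 - 29p**3 + 126p**2 - 278p - 1260 = (-(1/5)p - 3/5)(-5p**4 + 15p**3 - 280p**2 + 750p - 3780) + (-76p**3 + 108p**2 - 584p - 3528)
  -5p**4 + 15p**3 - 280p**2 + 750p - 3780 = ((5/76)p - 75/722)(-76p**3 + 108p**2 - 584p - 3528) + (-(83160/361)p**2 + (332640/361)p - 1496880/361)
  -76p**3 + 108p**2 - 584p - 3528 = ((6859/20790)p + 2527/2970)(-(83160/361)p**2 + (332640/361)p - 1496880/361) + (0)
Last nonzero remainder: -(83160/361)p**2 + (332640/361)p - 1496880/361. Dividing through by -83160/361 gives the monic gcd p**2 - 4p + 18.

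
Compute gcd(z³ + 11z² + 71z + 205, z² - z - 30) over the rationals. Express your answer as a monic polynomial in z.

Apply the Euclidean algorithm:
  z³ + 11z² + 71z + 205 = (z + 12)(z² - z - 30) + (113z + 565)
  z² - z - 30 = ((1/113)z - 6/113)(113z + 565) + (0)
Last nonzero remainder: 113z + 565. Dividing through by 113 gives the monic gcd z + 5.

z + 5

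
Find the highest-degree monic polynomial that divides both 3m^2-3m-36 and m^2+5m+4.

1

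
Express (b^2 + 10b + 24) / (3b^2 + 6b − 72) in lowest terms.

(b + 4)/(3b − 12)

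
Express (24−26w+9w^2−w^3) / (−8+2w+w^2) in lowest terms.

(−12+7w−w^2)/(4+w)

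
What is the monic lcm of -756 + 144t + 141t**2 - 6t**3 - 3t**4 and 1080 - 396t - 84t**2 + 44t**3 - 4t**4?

By polynomial division,
  -3t**4 - 6t**3 + 141t**2 + 144t - 756 = (3/4)(-4t**4 + 44t**3 - 84t**2 - 396t + 1080) + (-39t**3 + 204t**2 + 441t - 1566)
  -4t**4 + 44t**3 - 84t**2 - 396t + 1080 = ((4/39)t - 100/169)(-39t**3 + 204t**2 + 441t - 1566) + (-(1440/169)t**2 + (4320/169)t + 25920/169)
  -39t**3 + 204t**2 + 441t - 1566 = ((2197/480)t - 4901/480)(-(1440/169)t**2 + (4320/169)t + 25920/169) + (0)
Last nonzero remainder: -(1440/169)t**2 + (4320/169)t + 25920/169. Dividing through by -1440/169 gives the monic gcd t**2 - 3t - 18.
Then lcm(f, g) = f·g / gcd(f, g); expanding and making the result monic gives the answer.

3780 - 2736t - 69t**2 + 358t**3 - 48t**4 - 6t**5 + t**6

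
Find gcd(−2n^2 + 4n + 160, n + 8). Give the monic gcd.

By polynomial division,
  −2n^2 + 4n + 160 = (−2n + 20)(n + 8) + (0)
The last nonzero remainder n + 8 is already monic.

n + 8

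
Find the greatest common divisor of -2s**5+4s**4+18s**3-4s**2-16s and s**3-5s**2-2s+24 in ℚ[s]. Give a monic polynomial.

s**2-2s-8

Repeated division with remainder:
  -2s**5+4s**4+18s**3-4s**2-16s = (-2s**2-6s-16)(s**3-5s**2-2s+24) + (-48s**2+96s+384)
  s**3-5s**2-2s+24 = (-(1/48)s+1/16)(-48s**2+96s+384) + (0)
Last nonzero remainder: -48s**2+96s+384. Dividing through by -48 gives the monic gcd s**2-2s-8.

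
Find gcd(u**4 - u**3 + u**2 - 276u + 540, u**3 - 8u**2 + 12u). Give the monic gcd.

u**2 - 8u + 12

Repeated division with remainder:
  u**4 - u**3 + u**2 - 276u + 540 = (u + 7)(u**3 - 8u**2 + 12u) + (45u**2 - 360u + 540)
  u**3 - 8u**2 + 12u = ((1/45)u)(45u**2 - 360u + 540) + (0)
Last nonzero remainder: 45u**2 - 360u + 540. Dividing through by 45 gives the monic gcd u**2 - 8u + 12.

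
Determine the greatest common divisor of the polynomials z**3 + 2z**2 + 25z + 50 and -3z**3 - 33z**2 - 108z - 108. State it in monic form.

z + 2

Repeated division with remainder:
  z**3 + 2z**2 + 25z + 50 = (-1/3)(-3z**3 - 33z**2 - 108z - 108) + (-9z**2 - 11z + 14)
  -3z**3 - 33z**2 - 108z - 108 = ((1/3)z + 88/27)(-9z**2 - 11z + 14) + (-(2074/27)z - 4148/27)
  -9z**2 - 11z + 14 = ((243/2074)z - 189/2074)(-(2074/27)z - 4148/27) + (0)
Last nonzero remainder: -(2074/27)z - 4148/27. Dividing through by -2074/27 gives the monic gcd z + 2.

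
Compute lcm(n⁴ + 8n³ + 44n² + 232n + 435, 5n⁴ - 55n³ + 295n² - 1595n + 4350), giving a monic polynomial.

n⁶ - 3n⁵ - 14n⁴ - 12n³ - 797n² + 2175n + 13050

Euclidean algorithm in ℚ[n]:
  n⁴ + 8n³ + 44n² + 232n + 435 = (1/5)(5n⁴ - 55n³ + 295n² - 1595n + 4350) + (19n³ - 15n² + 551n - 435)
  5n⁴ - 55n³ + 295n² - 1595n + 4350 = ((5/19)n - 970/361)(19n³ - 15n² + 551n - 435) + ((39600/361)n² + 1148400/361)
  19n³ - 15n² + 551n - 435 = ((6859/39600)n - 361/2640)((39600/361)n² + 1148400/361) + (0)
Last nonzero remainder: (39600/361)n² + 1148400/361. Dividing through by 39600/361 gives the monic gcd n² + 29.
Then lcm(f, g) = f·g / gcd(f, g); expanding and making the result monic gives the answer.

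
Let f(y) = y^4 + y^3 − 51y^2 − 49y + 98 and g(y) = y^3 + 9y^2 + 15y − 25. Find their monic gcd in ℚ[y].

Apply the Euclidean algorithm:
  y^4 + y^3 − 51y^2 − 49y + 98 = (y − 8)(y^3 + 9y^2 + 15y − 25) + (6y^2 + 96y − 102)
  y^3 + 9y^2 + 15y − 25 = ((1/6)y − 7/6)(6y^2 + 96y − 102) + (144y − 144)
  6y^2 + 96y − 102 = ((1/24)y + 17/24)(144y − 144) + (0)
Last nonzero remainder: 144y − 144. Dividing through by 144 gives the monic gcd y − 1.

y − 1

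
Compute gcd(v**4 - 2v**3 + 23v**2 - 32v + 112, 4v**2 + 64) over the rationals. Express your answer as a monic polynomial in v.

v**2 + 16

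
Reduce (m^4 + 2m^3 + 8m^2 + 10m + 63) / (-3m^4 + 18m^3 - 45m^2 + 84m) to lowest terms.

(-m^2 - 4m - 9)/(3m^2 - 12m)

Apply the Euclidean algorithm:
  m^4 + 2m^3 + 8m^2 + 10m + 63 = (-1/3)(-3m^4 + 18m^3 - 45m^2 + 84m) + (8m^3 - 7m^2 + 38m + 63)
  -3m^4 + 18m^3 - 45m^2 + 84m = (-(3/8)m + 123/64)(8m^3 - 7m^2 + 38m + 63) + (-(1107/64)m^2 + (1107/32)m - 7749/64)
  8m^3 - 7m^2 + 38m + 63 = (-(512/1107)m - 64/123)(-(1107/64)m^2 + (1107/32)m - 7749/64) + (0)
Last nonzero remainder: -(1107/64)m^2 + (1107/32)m - 7749/64. Dividing through by -1107/64 gives the monic gcd m^2 - 2m + 7.
Cancel m^2 - 2m + 7 from numerator and denominator to get the reduced form.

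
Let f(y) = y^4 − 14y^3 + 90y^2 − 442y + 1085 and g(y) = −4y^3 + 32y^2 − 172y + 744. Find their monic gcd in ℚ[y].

Apply the Euclidean algorithm:
  y^4 − 14y^3 + 90y^2 − 442y + 1085 = (−(1/4)y + 3/2)(−4y^3 + 32y^2 − 172y + 744) + (−y^2 + 2y − 31)
  −4y^3 + 32y^2 − 172y + 744 = (4y − 24)(−y^2 + 2y − 31) + (0)
Last nonzero remainder: −y^2 + 2y − 31. Dividing through by −1 gives the monic gcd y^2 − 2y + 31.

y^2 − 2y + 31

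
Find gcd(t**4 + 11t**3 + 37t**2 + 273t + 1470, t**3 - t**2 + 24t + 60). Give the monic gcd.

t**2 - 3t + 30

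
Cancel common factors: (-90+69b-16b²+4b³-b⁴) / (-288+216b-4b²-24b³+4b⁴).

Repeated division with remainder:
  -b⁴+4b³-16b²+69b-90 = (-1/4)(4b⁴-24b³-4b²+216b-288) + (-2b³-17b²+123b-162)
  4b⁴-24b³-4b²+216b-288 = (-2b+29)(-2b³-17b²+123b-162) + (735b²-3675b+4410)
  -2b³-17b²+123b-162 = (-(2/735)b-9/245)(735b²-3675b+4410) + (0)
Last nonzero remainder: 735b²-3675b+4410. Dividing through by 735 gives the monic gcd b²-5b+6.
Cancel b²-5b+6 from numerator and denominator to get the reduced form.

(-15-b-b²)/(-48-4b+4b²)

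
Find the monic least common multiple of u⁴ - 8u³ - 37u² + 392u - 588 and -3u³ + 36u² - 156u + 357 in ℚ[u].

Repeated division with remainder:
  u⁴ - 8u³ - 37u² + 392u - 588 = (-(1/3)u - 4/3)(-3u³ + 36u² - 156u + 357) + (-41u² + 303u - 112)
  -3u³ + 36u² - 156u + 357 = ((3/41)u - 567/1681)(-41u² + 303u - 112) + (-(76659/1681)u + 536613/1681)
  -41u² + 303u - 112 = ((68921/76659)u - 26896/76659)(-(76659/1681)u + 536613/1681) + (0)
Last nonzero remainder: -(76659/1681)u + 536613/1681. Dividing through by -76659/1681 gives the monic gcd u - 7.
Then lcm(f, g) = f·g / gcd(f, g); expanding and making the result monic gives the answer.

u⁶ - 13u⁵ + 20u⁴ + 441u³ - 3177u² + 9604u - 9996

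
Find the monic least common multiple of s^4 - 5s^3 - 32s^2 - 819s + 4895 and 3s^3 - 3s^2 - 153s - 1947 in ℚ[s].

s^6 + 5s^5 - 23s^4 - 1434s^3 - 5183s^2 + 629s + 288805

Euclidean algorithm in ℚ[s]:
  s^4 - 5s^3 - 32s^2 - 819s + 4895 = ((1/3)s - 4/3)(3s^3 - 3s^2 - 153s - 1947) + (15s^2 - 374s + 2299)
  3s^3 - 3s^2 - 153s - 1947 = ((1/5)s + 359/75)(15s^2 - 374s + 2299) + ((88306/75)s - 971366/75)
  15s^2 - 374s + 2299 = ((1125/88306)s - 15675/88306)((88306/75)s - 971366/75) + (0)
Last nonzero remainder: (88306/75)s - 971366/75. Dividing through by 88306/75 gives the monic gcd s - 11.
Then lcm(f, g) = f·g / gcd(f, g); expanding and making the result monic gives the answer.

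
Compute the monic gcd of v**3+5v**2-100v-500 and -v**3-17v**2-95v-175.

v+5

By polynomial division,
  v**3+5v**2-100v-500 = (-1)(-v**3-17v**2-95v-175) + (-12v**2-195v-675)
  -v**3-17v**2-95v-175 = ((1/12)v+1/16)(-12v**2-195v-675) + (-(425/16)v-2125/16)
  -12v**2-195v-675 = ((192/425)v+432/85)(-(425/16)v-2125/16) + (0)
Last nonzero remainder: -(425/16)v-2125/16. Dividing through by -425/16 gives the monic gcd v+5.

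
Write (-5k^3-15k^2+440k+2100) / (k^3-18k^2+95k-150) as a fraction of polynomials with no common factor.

By polynomial division,
  -5k^3-15k^2+440k+2100 = (-5)(k^3-18k^2+95k-150) + (-105k^2+915k+1350)
  k^3-18k^2+95k-150 = (-(1/105)k+13/147)(-105k^2+915k+1350) + ((1320/49)k-13200/49)
  -105k^2+915k+1350 = (-(343/88)k-441/88)((1320/49)k-13200/49) + (0)
Last nonzero remainder: (1320/49)k-13200/49. Dividing through by 1320/49 gives the monic gcd k-10.
Cancel k-10 from numerator and denominator to get the reduced form.

(-5k^2-65k-210)/(k^2-8k+15)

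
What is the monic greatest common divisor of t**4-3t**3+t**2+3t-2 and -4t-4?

Repeated division with remainder:
  t**4-3t**3+t**2+3t-2 = (-(1/4)t**3+t**2-(5/4)t+1/2)(-4t-4) + (0)
Last nonzero remainder: -4t-4. Dividing through by -4 gives the monic gcd t+1.

t+1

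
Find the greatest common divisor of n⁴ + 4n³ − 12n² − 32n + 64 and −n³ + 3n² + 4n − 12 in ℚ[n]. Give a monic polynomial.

n − 2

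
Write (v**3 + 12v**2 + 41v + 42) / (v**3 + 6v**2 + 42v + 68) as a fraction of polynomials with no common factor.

(v**2 + 10v + 21)/(v**2 + 4v + 34)

By polynomial division,
  v**3 + 12v**2 + 41v + 42 = (v**3 + 6v**2 + 42v + 68) + (6v**2 - v - 26)
  v**3 + 6v**2 + 42v + 68 = ((1/6)v + 37/36)(6v**2 - v - 26) + ((1705/36)v + 1705/18)
  6v**2 - v - 26 = ((216/1705)v - 468/1705)((1705/36)v + 1705/18) + (0)
Last nonzero remainder: (1705/36)v + 1705/18. Dividing through by 1705/36 gives the monic gcd v + 2.
Cancel v + 2 from numerator and denominator to get the reduced form.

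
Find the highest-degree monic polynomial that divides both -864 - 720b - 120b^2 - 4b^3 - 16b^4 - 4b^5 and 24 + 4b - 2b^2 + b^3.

24 + 4b - 2b^2 + b^3

Repeated division with remainder:
  -4b^5 - 16b^4 - 4b^3 - 120b^2 - 720b - 864 = (-4b^2 - 24b - 36)(b^3 - 2b^2 + 4b + 24) + (0)
The last nonzero remainder b^3 - 2b^2 + 4b + 24 is already monic.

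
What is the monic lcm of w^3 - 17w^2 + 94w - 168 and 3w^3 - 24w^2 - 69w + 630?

w^4 - 12w^3 + 9w^2 + 302w - 840

By polynomial division,
  w^3 - 17w^2 + 94w - 168 = (1/3)(3w^3 - 24w^2 - 69w + 630) + (-9w^2 + 117w - 378)
  3w^3 - 24w^2 - 69w + 630 = (-(1/3)w - 5/3)(-9w^2 + 117w - 378) + (0)
Last nonzero remainder: -9w^2 + 117w - 378. Dividing through by -9 gives the monic gcd w^2 - 13w + 42.
Then lcm(f, g) = f·g / gcd(f, g); expanding and making the result monic gives the answer.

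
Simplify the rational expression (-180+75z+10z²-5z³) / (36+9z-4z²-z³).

(-15+5z)/(3+z)

Euclidean algorithm in ℚ[z]:
  -5z³+10z²+75z-180 = (5)(-z³-4z²+9z+36) + (30z²+30z-360)
  -z³-4z²+9z+36 = (-(1/30)z-1/10)(30z²+30z-360) + (0)
Last nonzero remainder: 30z²+30z-360. Dividing through by 30 gives the monic gcd z²+z-12.
Cancel z²+z-12 from numerator and denominator to get the reduced form.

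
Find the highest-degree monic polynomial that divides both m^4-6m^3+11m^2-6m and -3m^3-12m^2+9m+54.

m-2

Apply the Euclidean algorithm:
  m^4-6m^3+11m^2-6m = (-(1/3)m+10/3)(-3m^3-12m^2+9m+54) + (54m^2-18m-180)
  -3m^3-12m^2+9m+54 = (-(1/18)m-13/54)(54m^2-18m-180) + (-(16/3)m+32/3)
  54m^2-18m-180 = (-(81/8)m-135/8)(-(16/3)m+32/3) + (0)
Last nonzero remainder: -(16/3)m+32/3. Dividing through by -16/3 gives the monic gcd m-2.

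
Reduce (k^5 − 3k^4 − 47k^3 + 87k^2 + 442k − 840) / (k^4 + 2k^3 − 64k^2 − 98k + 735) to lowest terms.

(k^2 + 2k − 8)/(k + 7)

Euclidean algorithm in ℚ[k]:
  k^5 − 3k^4 − 47k^3 + 87k^2 + 442k − 840 = (k − 5)(k^4 + 2k^3 − 64k^2 − 98k + 735) + (27k^3 − 135k^2 − 783k + 2835)
  k^4 + 2k^3 − 64k^2 − 98k + 735 = ((1/27)k + 7/27)(27k^3 − 135k^2 − 783k + 2835) + (0)
Last nonzero remainder: 27k^3 − 135k^2 − 783k + 2835. Dividing through by 27 gives the monic gcd k^3 − 5k^2 − 29k + 105.
Cancel k^3 − 5k^2 − 29k + 105 from numerator and denominator to get the reduced form.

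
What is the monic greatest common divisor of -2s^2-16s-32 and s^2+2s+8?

1

Euclidean algorithm in ℚ[s]:
  -2s^2-16s-32 = (-2)(s^2+2s+8) + (-12s-16)
  s^2+2s+8 = (-(1/12)s-1/18)(-12s-16) + (64/9)
  -12s-16 = (-(27/16)s-9/4)(64/9) + (0)
The last nonzero remainder is the constant 64/9, so the polynomials are coprime and gcd = 1.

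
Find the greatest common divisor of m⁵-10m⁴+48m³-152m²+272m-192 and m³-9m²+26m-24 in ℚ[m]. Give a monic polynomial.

m²-6m+8

Apply the Euclidean algorithm:
  m⁵-10m⁴+48m³-152m²+272m-192 = (m²-m+13)(m³-9m²+26m-24) + (15m²-90m+120)
  m³-9m²+26m-24 = ((1/15)m-1/5)(15m²-90m+120) + (0)
Last nonzero remainder: 15m²-90m+120. Dividing through by 15 gives the monic gcd m²-6m+8.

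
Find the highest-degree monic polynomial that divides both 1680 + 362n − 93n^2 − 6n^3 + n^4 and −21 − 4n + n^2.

−21 − 4n + n^2

Repeated division with remainder:
  n^4 − 6n^3 − 93n^2 + 362n + 1680 = (n^2 − 2n − 80)(n^2 − 4n − 21) + (0)
The last nonzero remainder n^2 − 4n − 21 is already monic.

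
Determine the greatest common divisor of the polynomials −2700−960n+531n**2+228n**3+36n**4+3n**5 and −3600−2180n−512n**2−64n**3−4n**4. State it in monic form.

225+80n+12n**2+n**3

Euclidean algorithm in ℚ[n]:
  3n**5+36n**4+228n**3+531n**2−960n−2700 = (−(3/4)n+3)(−4n**4−64n**3−512n**2−2180n−3600) + (36n**3+432n**2+2880n+8100)
  −4n**4−64n**3−512n**2−2180n−3600 = (−(1/9)n−4/9)(36n**3+432n**2+2880n+8100) + (0)
Last nonzero remainder: 36n**3+432n**2+2880n+8100. Dividing through by 36 gives the monic gcd n**3+12n**2+80n+225.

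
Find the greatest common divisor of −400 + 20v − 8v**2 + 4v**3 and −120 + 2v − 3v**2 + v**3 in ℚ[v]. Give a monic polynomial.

20 + 3v + v**2

Repeated division with remainder:
  4v**3 − 8v**2 + 20v − 400 = (4)(v**3 − 3v**2 + 2v − 120) + (4v**2 + 12v + 80)
  v**3 − 3v**2 + 2v − 120 = ((1/4)v − 3/2)(4v**2 + 12v + 80) + (0)
Last nonzero remainder: 4v**2 + 12v + 80. Dividing through by 4 gives the monic gcd v**2 + 3v + 20.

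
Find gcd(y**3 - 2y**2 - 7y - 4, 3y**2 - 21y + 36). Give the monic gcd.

y - 4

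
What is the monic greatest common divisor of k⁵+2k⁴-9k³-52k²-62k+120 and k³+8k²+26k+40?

Repeated division with remainder:
  k⁵+2k⁴-9k³-52k²-62k+120 = (k²-6k+13)(k³+8k²+26k+40) + (-40k²-160k-400)
  k³+8k²+26k+40 = (-(1/40)k-1/10)(-40k²-160k-400) + (0)
Last nonzero remainder: -40k²-160k-400. Dividing through by -40 gives the monic gcd k²+4k+10.

k²+4k+10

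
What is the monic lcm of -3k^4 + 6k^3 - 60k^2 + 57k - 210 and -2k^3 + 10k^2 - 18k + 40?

k^5 - 6k^4 + 28k^3 - 99k^2 + 146k - 280

By polynomial division,
  -3k^4 + 6k^3 - 60k^2 + 57k - 210 = ((3/2)k + 9/2)(-2k^3 + 10k^2 - 18k + 40) + (-78k^2 + 78k - 390)
  -2k^3 + 10k^2 - 18k + 40 = ((1/39)k - 4/39)(-78k^2 + 78k - 390) + (0)
Last nonzero remainder: -78k^2 + 78k - 390. Dividing through by -78 gives the monic gcd k^2 - k + 5.
Then lcm(f, g) = f·g / gcd(f, g); expanding and making the result monic gives the answer.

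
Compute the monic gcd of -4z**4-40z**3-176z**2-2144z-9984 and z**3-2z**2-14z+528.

z+8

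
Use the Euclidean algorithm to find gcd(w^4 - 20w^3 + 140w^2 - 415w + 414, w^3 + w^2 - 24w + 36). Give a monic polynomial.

By polynomial division,
  w^4 - 20w^3 + 140w^2 - 415w + 414 = (w - 21)(w^3 + w^2 - 24w + 36) + (185w^2 - 955w + 1170)
  w^3 + w^2 - 24w + 36 = ((1/185)w + 228/6845)(185w^2 - 955w + 1170) + ((2034/1369)w - 4068/1369)
  185w^2 - 955w + 1170 = ((253265/2034)w - 88985/226)((2034/1369)w - 4068/1369) + (0)
Last nonzero remainder: (2034/1369)w - 4068/1369. Dividing through by 2034/1369 gives the monic gcd w - 2.

w - 2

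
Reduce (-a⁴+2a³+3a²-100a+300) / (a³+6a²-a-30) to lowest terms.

(-a³+7a²-32a+60)/(a²+a-6)

By polynomial division,
  -a⁴+2a³+3a²-100a+300 = (-a+8)(a³+6a²-a-30) + (-46a²-122a+540)
  a³+6a²-a-30 = (-(1/46)a-77/1058)(-46a²-122a+540) + ((984/529)a+4920/529)
  -46a²-122a+540 = (-(12167/492)a+4761/82)((984/529)a+4920/529) + (0)
Last nonzero remainder: (984/529)a+4920/529. Dividing through by 984/529 gives the monic gcd a+5.
Cancel a+5 from numerator and denominator to get the reduced form.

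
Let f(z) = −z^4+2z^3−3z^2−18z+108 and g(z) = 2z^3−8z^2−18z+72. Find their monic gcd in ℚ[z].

z^2−9

By polynomial division,
  −z^4+2z^3−3z^2−18z+108 = (−(1/2)z−1)(2z^3−8z^2−18z+72) + (−20z^2+180)
  2z^3−8z^2−18z+72 = (−(1/10)z+2/5)(−20z^2+180) + (0)
Last nonzero remainder: −20z^2+180. Dividing through by −20 gives the monic gcd z^2−9.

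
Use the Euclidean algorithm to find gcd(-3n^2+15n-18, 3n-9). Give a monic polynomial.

n-3

Euclidean algorithm in ℚ[n]:
  -3n^2+15n-18 = (-n+2)(3n-9) + (0)
Last nonzero remainder: 3n-9. Dividing through by 3 gives the monic gcd n-3.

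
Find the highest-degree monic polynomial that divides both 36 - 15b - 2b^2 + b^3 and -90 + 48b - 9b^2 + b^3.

-3 + b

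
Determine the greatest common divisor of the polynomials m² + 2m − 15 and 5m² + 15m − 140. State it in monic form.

By polynomial division,
  m² + 2m − 15 = (1/5)(5m² + 15m − 140) + (−m + 13)
  5m² + 15m − 140 = (−5m − 80)(−m + 13) + (900)
  −m + 13 = (−(1/900)m + 13/900)(900) + (0)
The last nonzero remainder is the constant 900, so the polynomials are coprime and gcd = 1.

1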